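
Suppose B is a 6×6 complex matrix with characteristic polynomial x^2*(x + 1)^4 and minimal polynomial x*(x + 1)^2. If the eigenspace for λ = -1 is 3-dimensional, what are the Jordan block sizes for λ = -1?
Block sizes for λ = -1: [2, 1, 1]

Step 1 — from the characteristic polynomial, algebraic multiplicity of λ = -1 is 4. From dim ker(B − (-1)·I) = 3, there are exactly 3 Jordan blocks for λ = -1.
Step 2 — from the minimal polynomial, the factor (x + 1)^2 tells us the largest block for λ = -1 has size 2.
Step 3 — with total size 4, 3 blocks, and largest block 2, the block sizes (in nonincreasing order) are [2, 1, 1].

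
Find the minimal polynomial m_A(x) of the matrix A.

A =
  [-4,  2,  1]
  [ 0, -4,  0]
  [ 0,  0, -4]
x^2 + 8*x + 16

The characteristic polynomial is χ_A(x) = (x + 4)^3, so the eigenvalues are known. The minimal polynomial is
  m_A(x) = Π_λ (x − λ)^{k_λ}
where k_λ is the size of the *largest* Jordan block for λ (equivalently, the smallest k with (A − λI)^k v = 0 for every generalised eigenvector v of λ).

  λ = -4: largest Jordan block has size 2, contributing (x + 4)^2

So m_A(x) = (x + 4)^2 = x^2 + 8*x + 16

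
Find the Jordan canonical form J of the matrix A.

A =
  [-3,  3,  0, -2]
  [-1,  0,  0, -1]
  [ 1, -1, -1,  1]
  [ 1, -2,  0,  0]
J_3(-1) ⊕ J_1(-1)

The characteristic polynomial is
  det(x·I − A) = x^4 + 4*x^3 + 6*x^2 + 4*x + 1 = (x + 1)^4

Eigenvalues and multiplicities (the geometric multiplicity of λ is n − rank(A − λI), which equals the number of Jordan blocks for λ):
  λ = -1: algebraic multiplicity = 4, geometric multiplicity = 2

Determining the block sizes for each eigenvalue:
  λ = -1: with am = 4 and gm = 2, the partition is not yet determined (e.g. several partitions of 4 into 2 parts exist). Let N = A − (-1)·I. Computing rank(N^1) = 2, rank(N^2) = 1, rank(N^3) = 0; the number of blocks of size ≥ j is rank(N^{j−1}) − rank(N^j), giving [2, 1, 1]. So we have 1 block(s) of size 3, 1 block(s) of size 1 → block sizes [3, 1]

Assembling the blocks gives a Jordan form
J =
  [-1,  1,  0,  0]
  [ 0, -1,  1,  0]
  [ 0,  0, -1,  0]
  [ 0,  0,  0, -1]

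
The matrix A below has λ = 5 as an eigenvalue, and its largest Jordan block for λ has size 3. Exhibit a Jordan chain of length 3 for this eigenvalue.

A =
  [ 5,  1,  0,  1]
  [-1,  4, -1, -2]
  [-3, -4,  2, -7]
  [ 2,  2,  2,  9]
A Jordan chain for λ = 5 of length 3:
v_1 = (1, 0, -1, 0)ᵀ
v_2 = (0, -1, -3, 2)ᵀ
v_3 = (1, 0, 0, 0)ᵀ

Let N = A − (5)·I. We want v_3 with N^3 v_3 = 0 but N^2 v_3 ≠ 0; then v_{j-1} := N · v_j for j = 3, …, 2.

Pick v_3 = (1, 0, 0, 0)ᵀ.
Then v_2 = N · v_3 = (0, -1, -3, 2)ᵀ.
Then v_1 = N · v_2 = (1, 0, -1, 0)ᵀ.

Sanity check: (A − (5)·I) v_1 = (0, 0, 0, 0)ᵀ = 0. ✓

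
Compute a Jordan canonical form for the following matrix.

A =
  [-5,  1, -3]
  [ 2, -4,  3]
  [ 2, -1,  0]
J_2(-3) ⊕ J_1(-3)

The characteristic polynomial is
  det(x·I − A) = x^3 + 9*x^2 + 27*x + 27 = (x + 3)^3

Eigenvalues and multiplicities (the geometric multiplicity of λ is n − rank(A − λI), which equals the number of Jordan blocks for λ):
  λ = -3: algebraic multiplicity = 3, geometric multiplicity = 2

Determining the block sizes for each eigenvalue:
  λ = -3: 2 blocks summing to 3 forces exactly one block of size 2 and the rest size 1 → block sizes [2, 1]

Assembling the blocks gives a Jordan form
J =
  [-3,  1,  0]
  [ 0, -3,  0]
  [ 0,  0, -3]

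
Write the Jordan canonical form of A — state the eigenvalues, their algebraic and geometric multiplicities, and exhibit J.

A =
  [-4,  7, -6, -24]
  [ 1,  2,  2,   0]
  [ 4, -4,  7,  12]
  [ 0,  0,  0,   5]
J_1(-1) ⊕ J_2(3) ⊕ J_1(5)

The characteristic polynomial is
  det(x·I − A) = x^4 - 10*x^3 + 28*x^2 - 6*x - 45 = (x - 5)*(x - 3)^2*(x + 1)

Eigenvalues and multiplicities (the geometric multiplicity of λ is n − rank(A − λI), which equals the number of Jordan blocks for λ):
  λ = -1: algebraic multiplicity = 1, geometric multiplicity = 1
  λ = 3: algebraic multiplicity = 2, geometric multiplicity = 1
  λ = 5: algebraic multiplicity = 1, geometric multiplicity = 1

Determining the block sizes for each eigenvalue:
  λ = -1: one block (gm = 1), so the single block has size am = 1 → block sizes [1]
  λ = 3: one block (gm = 1), so the single block has size am = 2 → block sizes [2]
  λ = 5: one block (gm = 1), so the single block has size am = 1 → block sizes [1]

Assembling the blocks gives a Jordan form
J =
  [-1, 0, 0, 0]
  [ 0, 3, 1, 0]
  [ 0, 0, 3, 0]
  [ 0, 0, 0, 5]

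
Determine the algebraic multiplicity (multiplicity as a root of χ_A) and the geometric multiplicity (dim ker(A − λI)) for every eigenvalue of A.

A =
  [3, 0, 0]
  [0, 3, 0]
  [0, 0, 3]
λ = 3: alg = 3, geom = 3

Step 1 — factor the characteristic polynomial to read off the algebraic multiplicities:
  χ_A(x) = (x - 3)^3

Step 2 — compute geometric multiplicities via the rank-nullity identity g(λ) = n − rank(A − λI):
  rank(A − (3)·I) = 0, so dim ker(A − (3)·I) = n − 0 = 3

Summary:
  λ = 3: algebraic multiplicity = 3, geometric multiplicity = 3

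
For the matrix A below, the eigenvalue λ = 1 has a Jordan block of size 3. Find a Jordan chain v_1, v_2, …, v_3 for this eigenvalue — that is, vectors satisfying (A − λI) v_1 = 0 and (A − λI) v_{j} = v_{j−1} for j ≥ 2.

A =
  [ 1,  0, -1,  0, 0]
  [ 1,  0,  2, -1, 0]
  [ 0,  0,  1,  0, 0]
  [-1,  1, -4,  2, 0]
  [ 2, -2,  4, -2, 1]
A Jordan chain for λ = 1 of length 3:
v_1 = (0, 1, 0, -1, 2)ᵀ
v_2 = (-1, 2, 0, -4, 4)ᵀ
v_3 = (0, 0, 1, 0, 0)ᵀ

Let N = A − (1)·I. We want v_3 with N^3 v_3 = 0 but N^2 v_3 ≠ 0; then v_{j-1} := N · v_j for j = 3, …, 2.

Pick v_3 = (0, 0, 1, 0, 0)ᵀ.
Then v_2 = N · v_3 = (-1, 2, 0, -4, 4)ᵀ.
Then v_1 = N · v_2 = (0, 1, 0, -1, 2)ᵀ.

Sanity check: (A − (1)·I) v_1 = (0, 0, 0, 0, 0)ᵀ = 0. ✓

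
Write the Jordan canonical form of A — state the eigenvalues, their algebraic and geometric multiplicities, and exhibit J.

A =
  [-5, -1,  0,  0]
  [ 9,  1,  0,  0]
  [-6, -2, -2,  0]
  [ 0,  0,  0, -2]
J_2(-2) ⊕ J_1(-2) ⊕ J_1(-2)

The characteristic polynomial is
  det(x·I − A) = x^4 + 8*x^3 + 24*x^2 + 32*x + 16 = (x + 2)^4

Eigenvalues and multiplicities (the geometric multiplicity of λ is n − rank(A − λI), which equals the number of Jordan blocks for λ):
  λ = -2: algebraic multiplicity = 4, geometric multiplicity = 3

Determining the block sizes for each eigenvalue:
  λ = -2: 3 blocks summing to 4 forces exactly one block of size 2 and the rest size 1 → block sizes [2, 1, 1]

Assembling the blocks gives a Jordan form
J =
  [-2,  1,  0,  0]
  [ 0, -2,  0,  0]
  [ 0,  0, -2,  0]
  [ 0,  0,  0, -2]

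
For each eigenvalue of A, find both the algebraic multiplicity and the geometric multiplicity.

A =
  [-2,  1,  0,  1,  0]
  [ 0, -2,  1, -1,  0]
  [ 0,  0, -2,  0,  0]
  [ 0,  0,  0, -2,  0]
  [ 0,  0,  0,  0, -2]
λ = -2: alg = 5, geom = 3

Step 1 — factor the characteristic polynomial to read off the algebraic multiplicities:
  χ_A(x) = (x + 2)^5

Step 2 — compute geometric multiplicities via the rank-nullity identity g(λ) = n − rank(A − λI):
  rank(A − (-2)·I) = 2, so dim ker(A − (-2)·I) = n − 2 = 3

Summary:
  λ = -2: algebraic multiplicity = 5, geometric multiplicity = 3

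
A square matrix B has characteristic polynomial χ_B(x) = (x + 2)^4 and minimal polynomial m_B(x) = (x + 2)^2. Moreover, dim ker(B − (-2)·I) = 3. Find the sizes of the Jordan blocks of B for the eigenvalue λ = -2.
Block sizes for λ = -2: [2, 1, 1]

Step 1 — from the characteristic polynomial, algebraic multiplicity of λ = -2 is 4. From dim ker(B − (-2)·I) = 3, there are exactly 3 Jordan blocks for λ = -2.
Step 2 — from the minimal polynomial, the factor (x + 2)^2 tells us the largest block for λ = -2 has size 2.
Step 3 — with total size 4, 3 blocks, and largest block 2, the block sizes (in nonincreasing order) are [2, 1, 1].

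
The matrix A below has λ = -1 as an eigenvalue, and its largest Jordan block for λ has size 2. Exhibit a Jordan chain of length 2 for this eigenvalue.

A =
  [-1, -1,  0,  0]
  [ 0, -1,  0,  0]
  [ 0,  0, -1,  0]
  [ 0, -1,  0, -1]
A Jordan chain for λ = -1 of length 2:
v_1 = (-1, 0, 0, -1)ᵀ
v_2 = (0, 1, 0, 0)ᵀ

Let N = A − (-1)·I. We want v_2 with N^2 v_2 = 0 but N^1 v_2 ≠ 0; then v_{j-1} := N · v_j for j = 2, …, 2.

Pick v_2 = (0, 1, 0, 0)ᵀ.
Then v_1 = N · v_2 = (-1, 0, 0, -1)ᵀ.

Sanity check: (A − (-1)·I) v_1 = (0, 0, 0, 0)ᵀ = 0. ✓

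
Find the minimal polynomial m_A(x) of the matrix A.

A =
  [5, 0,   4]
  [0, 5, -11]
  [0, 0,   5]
x^2 - 10*x + 25

The characteristic polynomial is χ_A(x) = (x - 5)^3, so the eigenvalues are known. The minimal polynomial is
  m_A(x) = Π_λ (x − λ)^{k_λ}
where k_λ is the size of the *largest* Jordan block for λ (equivalently, the smallest k with (A − λI)^k v = 0 for every generalised eigenvector v of λ).

  λ = 5: largest Jordan block has size 2, contributing (x − 5)^2

So m_A(x) = (x - 5)^2 = x^2 - 10*x + 25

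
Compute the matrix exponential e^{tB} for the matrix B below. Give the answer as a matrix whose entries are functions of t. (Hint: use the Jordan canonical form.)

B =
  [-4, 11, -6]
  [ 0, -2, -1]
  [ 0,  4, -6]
e^{tB} =
  [exp(-4*t), -t^2*exp(-4*t) + 11*t*exp(-4*t), t^2*exp(-4*t)/2 - 6*t*exp(-4*t)]
  [0, 2*t*exp(-4*t) + exp(-4*t), -t*exp(-4*t)]
  [0, 4*t*exp(-4*t), -2*t*exp(-4*t) + exp(-4*t)]

Strategy: write B = P · J · P⁻¹ where J is a Jordan canonical form, so e^{tB} = P · e^{tJ} · P⁻¹, and e^{tJ} can be computed block-by-block.

B has Jordan form
J =
  [-4,  1,  0]
  [ 0, -4,  1]
  [ 0,  0, -4]
(up to reordering of blocks).

Per-block formulas:
  For a 3×3 Jordan block J_3(-4): exp(t · J_3(-4)) = e^(-4t)·(I + t·N + (t^2/2)·N^2), where N is the 3×3 nilpotent shift.

After assembling e^{tJ} and conjugating by P, we get:

e^{tB} =
  [exp(-4*t), -t^2*exp(-4*t) + 11*t*exp(-4*t), t^2*exp(-4*t)/2 - 6*t*exp(-4*t)]
  [0, 2*t*exp(-4*t) + exp(-4*t), -t*exp(-4*t)]
  [0, 4*t*exp(-4*t), -2*t*exp(-4*t) + exp(-4*t)]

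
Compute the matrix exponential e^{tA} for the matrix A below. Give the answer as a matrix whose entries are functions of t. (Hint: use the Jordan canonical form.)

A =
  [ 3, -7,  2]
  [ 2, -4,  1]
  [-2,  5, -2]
e^{tA} =
  [-t^2*exp(-t) + 4*t*exp(-t) + exp(-t), 3*t^2*exp(-t)/2 - 7*t*exp(-t), -t^2*exp(-t)/2 + 2*t*exp(-t)]
  [2*t*exp(-t), -3*t*exp(-t) + exp(-t), t*exp(-t)]
  [2*t^2*exp(-t) - 2*t*exp(-t), -3*t^2*exp(-t) + 5*t*exp(-t), t^2*exp(-t) - t*exp(-t) + exp(-t)]

Strategy: write A = P · J · P⁻¹ where J is a Jordan canonical form, so e^{tA} = P · e^{tJ} · P⁻¹, and e^{tJ} can be computed block-by-block.

A has Jordan form
J =
  [-1,  1,  0]
  [ 0, -1,  1]
  [ 0,  0, -1]
(up to reordering of blocks).

Per-block formulas:
  For a 3×3 Jordan block J_3(-1): exp(t · J_3(-1)) = e^(-1t)·(I + t·N + (t^2/2)·N^2), where N is the 3×3 nilpotent shift.

After assembling e^{tJ} and conjugating by P, we get:

e^{tA} =
  [-t^2*exp(-t) + 4*t*exp(-t) + exp(-t), 3*t^2*exp(-t)/2 - 7*t*exp(-t), -t^2*exp(-t)/2 + 2*t*exp(-t)]
  [2*t*exp(-t), -3*t*exp(-t) + exp(-t), t*exp(-t)]
  [2*t^2*exp(-t) - 2*t*exp(-t), -3*t^2*exp(-t) + 5*t*exp(-t), t^2*exp(-t) - t*exp(-t) + exp(-t)]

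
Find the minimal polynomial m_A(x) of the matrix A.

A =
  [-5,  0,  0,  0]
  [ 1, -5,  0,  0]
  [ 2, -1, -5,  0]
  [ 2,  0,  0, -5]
x^3 + 15*x^2 + 75*x + 125

The characteristic polynomial is χ_A(x) = (x + 5)^4, so the eigenvalues are known. The minimal polynomial is
  m_A(x) = Π_λ (x − λ)^{k_λ}
where k_λ is the size of the *largest* Jordan block for λ (equivalently, the smallest k with (A − λI)^k v = 0 for every generalised eigenvector v of λ).

  λ = -5: largest Jordan block has size 3, contributing (x + 5)^3

So m_A(x) = (x + 5)^3 = x^3 + 15*x^2 + 75*x + 125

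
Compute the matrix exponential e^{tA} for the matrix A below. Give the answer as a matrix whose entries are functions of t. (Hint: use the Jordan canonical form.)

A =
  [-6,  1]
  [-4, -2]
e^{tA} =
  [-2*t*exp(-4*t) + exp(-4*t), t*exp(-4*t)]
  [-4*t*exp(-4*t), 2*t*exp(-4*t) + exp(-4*t)]

Strategy: write A = P · J · P⁻¹ where J is a Jordan canonical form, so e^{tA} = P · e^{tJ} · P⁻¹, and e^{tJ} can be computed block-by-block.

A has Jordan form
J =
  [-4,  1]
  [ 0, -4]
(up to reordering of blocks).

Per-block formulas:
  For a 2×2 Jordan block J_2(-4): exp(t · J_2(-4)) = e^(-4t)·(I + t·N), where N is the 2×2 nilpotent shift.

After assembling e^{tJ} and conjugating by P, we get:

e^{tA} =
  [-2*t*exp(-4*t) + exp(-4*t), t*exp(-4*t)]
  [-4*t*exp(-4*t), 2*t*exp(-4*t) + exp(-4*t)]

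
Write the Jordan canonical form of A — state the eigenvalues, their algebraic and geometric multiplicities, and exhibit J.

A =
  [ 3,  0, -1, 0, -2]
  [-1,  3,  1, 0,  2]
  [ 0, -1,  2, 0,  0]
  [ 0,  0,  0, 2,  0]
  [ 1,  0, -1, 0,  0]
J_3(2) ⊕ J_1(2) ⊕ J_1(2)

The characteristic polynomial is
  det(x·I − A) = x^5 - 10*x^4 + 40*x^3 - 80*x^2 + 80*x - 32 = (x - 2)^5

Eigenvalues and multiplicities (the geometric multiplicity of λ is n − rank(A − λI), which equals the number of Jordan blocks for λ):
  λ = 2: algebraic multiplicity = 5, geometric multiplicity = 3

Determining the block sizes for each eigenvalue:
  λ = 2: with am = 5 and gm = 3, the partition is not yet determined (e.g. several partitions of 5 into 3 parts exist). Let N = A − (2)·I. Computing rank(N^1) = 2, rank(N^2) = 1, rank(N^3) = 0; the number of blocks of size ≥ j is rank(N^{j−1}) − rank(N^j), giving [3, 1, 1]. So we have 1 block(s) of size 3, 2 block(s) of size 1 → block sizes [3, 1, 1]

Assembling the blocks gives a Jordan form
J =
  [2, 1, 0, 0, 0]
  [0, 2, 1, 0, 0]
  [0, 0, 2, 0, 0]
  [0, 0, 0, 2, 0]
  [0, 0, 0, 0, 2]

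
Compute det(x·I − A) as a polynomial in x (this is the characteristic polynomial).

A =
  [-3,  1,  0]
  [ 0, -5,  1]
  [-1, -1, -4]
x^3 + 12*x^2 + 48*x + 64

Expanding det(x·I − A) (e.g. by cofactor expansion or by noting that A is similar to its Jordan form J, which has the same characteristic polynomial as A) gives
  χ_A(x) = x^3 + 12*x^2 + 48*x + 64
which factors as (x + 4)^3. The eigenvalues (with algebraic multiplicities) are λ = -4 with multiplicity 3.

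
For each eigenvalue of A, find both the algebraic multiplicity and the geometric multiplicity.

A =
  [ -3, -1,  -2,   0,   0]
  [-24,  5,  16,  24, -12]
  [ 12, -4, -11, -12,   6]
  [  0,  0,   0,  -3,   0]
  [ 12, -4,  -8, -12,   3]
λ = -3: alg = 4, geom = 3; λ = 3: alg = 1, geom = 1

Step 1 — factor the characteristic polynomial to read off the algebraic multiplicities:
  χ_A(x) = (x - 3)*(x + 3)^4

Step 2 — compute geometric multiplicities via the rank-nullity identity g(λ) = n − rank(A − λI):
  rank(A − (-3)·I) = 2, so dim ker(A − (-3)·I) = n − 2 = 3
  rank(A − (3)·I) = 4, so dim ker(A − (3)·I) = n − 4 = 1

Summary:
  λ = -3: algebraic multiplicity = 4, geometric multiplicity = 3
  λ = 3: algebraic multiplicity = 1, geometric multiplicity = 1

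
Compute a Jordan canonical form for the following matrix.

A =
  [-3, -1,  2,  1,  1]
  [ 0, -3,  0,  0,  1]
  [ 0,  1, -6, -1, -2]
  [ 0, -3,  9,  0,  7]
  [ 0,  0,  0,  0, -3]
J_3(-3) ⊕ J_2(-3)

The characteristic polynomial is
  det(x·I − A) = x^5 + 15*x^4 + 90*x^3 + 270*x^2 + 405*x + 243 = (x + 3)^5

Eigenvalues and multiplicities (the geometric multiplicity of λ is n − rank(A − λI), which equals the number of Jordan blocks for λ):
  λ = -3: algebraic multiplicity = 5, geometric multiplicity = 2

Determining the block sizes for each eigenvalue:
  λ = -3: with am = 5 and gm = 2, the partition is not yet determined (e.g. several partitions of 5 into 2 parts exist). Let N = A − (-3)·I. Computing rank(N^1) = 3, rank(N^2) = 1, rank(N^3) = 0; the number of blocks of size ≥ j is rank(N^{j−1}) − rank(N^j), giving [2, 2, 1]. So we have 1 block(s) of size 3, 1 block(s) of size 2 → block sizes [3, 2]

Assembling the blocks gives a Jordan form
J =
  [-3,  1,  0,  0,  0]
  [ 0, -3,  1,  0,  0]
  [ 0,  0, -3,  0,  0]
  [ 0,  0,  0, -3,  1]
  [ 0,  0,  0,  0, -3]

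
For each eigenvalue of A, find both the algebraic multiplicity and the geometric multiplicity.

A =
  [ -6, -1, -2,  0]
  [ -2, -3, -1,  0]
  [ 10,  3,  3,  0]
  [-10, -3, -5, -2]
λ = -2: alg = 4, geom = 2

Step 1 — factor the characteristic polynomial to read off the algebraic multiplicities:
  χ_A(x) = (x + 2)^4

Step 2 — compute geometric multiplicities via the rank-nullity identity g(λ) = n − rank(A − λI):
  rank(A − (-2)·I) = 2, so dim ker(A − (-2)·I) = n − 2 = 2

Summary:
  λ = -2: algebraic multiplicity = 4, geometric multiplicity = 2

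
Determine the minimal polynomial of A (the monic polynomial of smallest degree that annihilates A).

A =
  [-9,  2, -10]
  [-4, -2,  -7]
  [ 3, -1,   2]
x^3 + 9*x^2 + 27*x + 27

The characteristic polynomial is χ_A(x) = (x + 3)^3, so the eigenvalues are known. The minimal polynomial is
  m_A(x) = Π_λ (x − λ)^{k_λ}
where k_λ is the size of the *largest* Jordan block for λ (equivalently, the smallest k with (A − λI)^k v = 0 for every generalised eigenvector v of λ).

  λ = -3: largest Jordan block has size 3, contributing (x + 3)^3

So m_A(x) = (x + 3)^3 = x^3 + 9*x^2 + 27*x + 27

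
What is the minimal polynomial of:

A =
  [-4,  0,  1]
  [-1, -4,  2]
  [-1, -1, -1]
x^3 + 9*x^2 + 27*x + 27

The characteristic polynomial is χ_A(x) = (x + 3)^3, so the eigenvalues are known. The minimal polynomial is
  m_A(x) = Π_λ (x − λ)^{k_λ}
where k_λ is the size of the *largest* Jordan block for λ (equivalently, the smallest k with (A − λI)^k v = 0 for every generalised eigenvector v of λ).

  λ = -3: largest Jordan block has size 3, contributing (x + 3)^3

So m_A(x) = (x + 3)^3 = x^3 + 9*x^2 + 27*x + 27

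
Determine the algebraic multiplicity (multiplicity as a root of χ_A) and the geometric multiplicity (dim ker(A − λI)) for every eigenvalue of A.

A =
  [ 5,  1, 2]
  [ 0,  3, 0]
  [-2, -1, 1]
λ = 3: alg = 3, geom = 2

Step 1 — factor the characteristic polynomial to read off the algebraic multiplicities:
  χ_A(x) = (x - 3)^3

Step 2 — compute geometric multiplicities via the rank-nullity identity g(λ) = n − rank(A − λI):
  rank(A − (3)·I) = 1, so dim ker(A − (3)·I) = n − 1 = 2

Summary:
  λ = 3: algebraic multiplicity = 3, geometric multiplicity = 2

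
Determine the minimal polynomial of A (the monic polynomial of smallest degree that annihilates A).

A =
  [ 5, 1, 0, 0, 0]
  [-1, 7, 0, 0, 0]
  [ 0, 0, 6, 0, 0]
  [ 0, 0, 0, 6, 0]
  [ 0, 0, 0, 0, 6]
x^2 - 12*x + 36

The characteristic polynomial is χ_A(x) = (x - 6)^5, so the eigenvalues are known. The minimal polynomial is
  m_A(x) = Π_λ (x − λ)^{k_λ}
where k_λ is the size of the *largest* Jordan block for λ (equivalently, the smallest k with (A − λI)^k v = 0 for every generalised eigenvector v of λ).

  λ = 6: largest Jordan block has size 2, contributing (x − 6)^2

So m_A(x) = (x - 6)^2 = x^2 - 12*x + 36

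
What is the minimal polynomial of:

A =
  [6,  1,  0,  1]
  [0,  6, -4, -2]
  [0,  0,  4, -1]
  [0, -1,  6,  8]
x^3 - 18*x^2 + 108*x - 216

The characteristic polynomial is χ_A(x) = (x - 6)^4, so the eigenvalues are known. The minimal polynomial is
  m_A(x) = Π_λ (x − λ)^{k_λ}
where k_λ is the size of the *largest* Jordan block for λ (equivalently, the smallest k with (A − λI)^k v = 0 for every generalised eigenvector v of λ).

  λ = 6: largest Jordan block has size 3, contributing (x − 6)^3

So m_A(x) = (x - 6)^3 = x^3 - 18*x^2 + 108*x - 216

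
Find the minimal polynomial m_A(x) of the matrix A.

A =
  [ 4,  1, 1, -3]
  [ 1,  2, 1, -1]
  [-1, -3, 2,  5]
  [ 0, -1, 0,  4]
x^3 - 9*x^2 + 27*x - 27

The characteristic polynomial is χ_A(x) = (x - 3)^4, so the eigenvalues are known. The minimal polynomial is
  m_A(x) = Π_λ (x − λ)^{k_λ}
where k_λ is the size of the *largest* Jordan block for λ (equivalently, the smallest k with (A − λI)^k v = 0 for every generalised eigenvector v of λ).

  λ = 3: largest Jordan block has size 3, contributing (x − 3)^3

So m_A(x) = (x - 3)^3 = x^3 - 9*x^2 + 27*x - 27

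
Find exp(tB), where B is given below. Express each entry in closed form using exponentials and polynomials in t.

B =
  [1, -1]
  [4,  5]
e^{tB} =
  [-2*t*exp(3*t) + exp(3*t), -t*exp(3*t)]
  [4*t*exp(3*t), 2*t*exp(3*t) + exp(3*t)]

Strategy: write B = P · J · P⁻¹ where J is a Jordan canonical form, so e^{tB} = P · e^{tJ} · P⁻¹, and e^{tJ} can be computed block-by-block.

B has Jordan form
J =
  [3, 1]
  [0, 3]
(up to reordering of blocks).

Per-block formulas:
  For a 2×2 Jordan block J_2(3): exp(t · J_2(3)) = e^(3t)·(I + t·N), where N is the 2×2 nilpotent shift.

After assembling e^{tJ} and conjugating by P, we get:

e^{tB} =
  [-2*t*exp(3*t) + exp(3*t), -t*exp(3*t)]
  [4*t*exp(3*t), 2*t*exp(3*t) + exp(3*t)]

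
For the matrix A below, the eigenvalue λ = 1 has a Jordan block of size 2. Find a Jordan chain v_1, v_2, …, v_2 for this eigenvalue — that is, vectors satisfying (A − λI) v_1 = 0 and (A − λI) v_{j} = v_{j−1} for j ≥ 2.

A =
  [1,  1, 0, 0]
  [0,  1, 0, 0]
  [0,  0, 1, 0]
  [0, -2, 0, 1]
A Jordan chain for λ = 1 of length 2:
v_1 = (1, 0, 0, -2)ᵀ
v_2 = (0, 1, 0, 0)ᵀ

Let N = A − (1)·I. We want v_2 with N^2 v_2 = 0 but N^1 v_2 ≠ 0; then v_{j-1} := N · v_j for j = 2, …, 2.

Pick v_2 = (0, 1, 0, 0)ᵀ.
Then v_1 = N · v_2 = (1, 0, 0, -2)ᵀ.

Sanity check: (A − (1)·I) v_1 = (0, 0, 0, 0)ᵀ = 0. ✓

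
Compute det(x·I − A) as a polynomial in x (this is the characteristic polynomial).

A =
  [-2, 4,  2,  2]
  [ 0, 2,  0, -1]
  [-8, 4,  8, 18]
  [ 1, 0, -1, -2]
x^4 - 6*x^3 + 12*x^2 - 8*x

Expanding det(x·I − A) (e.g. by cofactor expansion or by noting that A is similar to its Jordan form J, which has the same characteristic polynomial as A) gives
  χ_A(x) = x^4 - 6*x^3 + 12*x^2 - 8*x
which factors as x*(x - 2)^3. The eigenvalues (with algebraic multiplicities) are λ = 0 with multiplicity 1, λ = 2 with multiplicity 3.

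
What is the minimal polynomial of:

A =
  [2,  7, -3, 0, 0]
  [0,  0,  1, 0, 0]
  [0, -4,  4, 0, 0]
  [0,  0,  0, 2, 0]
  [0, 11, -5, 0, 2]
x^3 - 6*x^2 + 12*x - 8

The characteristic polynomial is χ_A(x) = (x - 2)^5, so the eigenvalues are known. The minimal polynomial is
  m_A(x) = Π_λ (x − λ)^{k_λ}
where k_λ is the size of the *largest* Jordan block for λ (equivalently, the smallest k with (A − λI)^k v = 0 for every generalised eigenvector v of λ).

  λ = 2: largest Jordan block has size 3, contributing (x − 2)^3

So m_A(x) = (x - 2)^3 = x^3 - 6*x^2 + 12*x - 8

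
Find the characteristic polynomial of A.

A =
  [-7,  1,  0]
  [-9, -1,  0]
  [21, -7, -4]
x^3 + 12*x^2 + 48*x + 64

Expanding det(x·I − A) (e.g. by cofactor expansion or by noting that A is similar to its Jordan form J, which has the same characteristic polynomial as A) gives
  χ_A(x) = x^3 + 12*x^2 + 48*x + 64
which factors as (x + 4)^3. The eigenvalues (with algebraic multiplicities) are λ = -4 with multiplicity 3.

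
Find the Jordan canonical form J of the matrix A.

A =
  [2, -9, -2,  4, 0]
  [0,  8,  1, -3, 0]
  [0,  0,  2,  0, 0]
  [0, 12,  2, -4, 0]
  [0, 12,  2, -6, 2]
J_3(2) ⊕ J_1(2) ⊕ J_1(2)

The characteristic polynomial is
  det(x·I − A) = x^5 - 10*x^4 + 40*x^3 - 80*x^2 + 80*x - 32 = (x - 2)^5

Eigenvalues and multiplicities (the geometric multiplicity of λ is n − rank(A − λI), which equals the number of Jordan blocks for λ):
  λ = 2: algebraic multiplicity = 5, geometric multiplicity = 3

Determining the block sizes for each eigenvalue:
  λ = 2: with am = 5 and gm = 3, the partition is not yet determined (e.g. several partitions of 5 into 3 parts exist). Let N = A − (2)·I. Computing rank(N^1) = 2, rank(N^2) = 1, rank(N^3) = 0; the number of blocks of size ≥ j is rank(N^{j−1}) − rank(N^j), giving [3, 1, 1]. So we have 1 block(s) of size 3, 2 block(s) of size 1 → block sizes [3, 1, 1]

Assembling the blocks gives a Jordan form
J =
  [2, 1, 0, 0, 0]
  [0, 2, 1, 0, 0]
  [0, 0, 2, 0, 0]
  [0, 0, 0, 2, 0]
  [0, 0, 0, 0, 2]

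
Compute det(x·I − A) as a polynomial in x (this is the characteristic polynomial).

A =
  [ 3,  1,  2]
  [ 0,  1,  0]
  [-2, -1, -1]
x^3 - 3*x^2 + 3*x - 1

Expanding det(x·I − A) (e.g. by cofactor expansion or by noting that A is similar to its Jordan form J, which has the same characteristic polynomial as A) gives
  χ_A(x) = x^3 - 3*x^2 + 3*x - 1
which factors as (x - 1)^3. The eigenvalues (with algebraic multiplicities) are λ = 1 with multiplicity 3.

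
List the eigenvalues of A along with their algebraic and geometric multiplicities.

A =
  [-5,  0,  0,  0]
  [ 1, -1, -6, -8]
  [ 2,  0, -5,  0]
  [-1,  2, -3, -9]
λ = -5: alg = 4, geom = 2

Step 1 — factor the characteristic polynomial to read off the algebraic multiplicities:
  χ_A(x) = (x + 5)^4

Step 2 — compute geometric multiplicities via the rank-nullity identity g(λ) = n − rank(A − λI):
  rank(A − (-5)·I) = 2, so dim ker(A − (-5)·I) = n − 2 = 2

Summary:
  λ = -5: algebraic multiplicity = 4, geometric multiplicity = 2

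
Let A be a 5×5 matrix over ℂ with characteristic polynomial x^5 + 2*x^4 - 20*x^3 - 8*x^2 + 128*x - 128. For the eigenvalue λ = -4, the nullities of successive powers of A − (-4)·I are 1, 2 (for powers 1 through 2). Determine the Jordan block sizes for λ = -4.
Block sizes for λ = -4: [2]

From the dimensions of kernels of powers, the number of Jordan blocks of size at least j is d_j − d_{j−1} where d_j = dim ker(N^j) (with d_0 = 0). Computing the differences gives [1, 1].
The number of blocks of size exactly k is (#blocks of size ≥ k) − (#blocks of size ≥ k + 1), so the partition is: 1 block(s) of size 2.
In nonincreasing order the block sizes are [2].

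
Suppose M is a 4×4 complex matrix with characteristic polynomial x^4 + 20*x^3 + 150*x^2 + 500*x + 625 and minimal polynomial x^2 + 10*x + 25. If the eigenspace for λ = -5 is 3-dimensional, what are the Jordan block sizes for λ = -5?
Block sizes for λ = -5: [2, 1, 1]

Step 1 — from the characteristic polynomial, algebraic multiplicity of λ = -5 is 4. From dim ker(M − (-5)·I) = 3, there are exactly 3 Jordan blocks for λ = -5.
Step 2 — from the minimal polynomial, the factor (x + 5)^2 tells us the largest block for λ = -5 has size 2.
Step 3 — with total size 4, 3 blocks, and largest block 2, the block sizes (in nonincreasing order) are [2, 1, 1].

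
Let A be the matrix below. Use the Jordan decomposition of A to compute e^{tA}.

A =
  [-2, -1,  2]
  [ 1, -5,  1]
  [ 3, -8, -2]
e^{tA} =
  [3*t^2*exp(-3*t) + t*exp(-3*t) + exp(-3*t), -15*t^2*exp(-3*t)/2 - t*exp(-3*t), 3*t^2*exp(-3*t)/2 + 2*t*exp(-3*t)]
  [t^2*exp(-3*t) + t*exp(-3*t), -5*t^2*exp(-3*t)/2 - 2*t*exp(-3*t) + exp(-3*t), t^2*exp(-3*t)/2 + t*exp(-3*t)]
  [-t^2*exp(-3*t) + 3*t*exp(-3*t), 5*t^2*exp(-3*t)/2 - 8*t*exp(-3*t), -t^2*exp(-3*t)/2 + t*exp(-3*t) + exp(-3*t)]

Strategy: write A = P · J · P⁻¹ where J is a Jordan canonical form, so e^{tA} = P · e^{tJ} · P⁻¹, and e^{tJ} can be computed block-by-block.

A has Jordan form
J =
  [-3,  1,  0]
  [ 0, -3,  1]
  [ 0,  0, -3]
(up to reordering of blocks).

Per-block formulas:
  For a 3×3 Jordan block J_3(-3): exp(t · J_3(-3)) = e^(-3t)·(I + t·N + (t^2/2)·N^2), where N is the 3×3 nilpotent shift.

After assembling e^{tJ} and conjugating by P, we get:

e^{tA} =
  [3*t^2*exp(-3*t) + t*exp(-3*t) + exp(-3*t), -15*t^2*exp(-3*t)/2 - t*exp(-3*t), 3*t^2*exp(-3*t)/2 + 2*t*exp(-3*t)]
  [t^2*exp(-3*t) + t*exp(-3*t), -5*t^2*exp(-3*t)/2 - 2*t*exp(-3*t) + exp(-3*t), t^2*exp(-3*t)/2 + t*exp(-3*t)]
  [-t^2*exp(-3*t) + 3*t*exp(-3*t), 5*t^2*exp(-3*t)/2 - 8*t*exp(-3*t), -t^2*exp(-3*t)/2 + t*exp(-3*t) + exp(-3*t)]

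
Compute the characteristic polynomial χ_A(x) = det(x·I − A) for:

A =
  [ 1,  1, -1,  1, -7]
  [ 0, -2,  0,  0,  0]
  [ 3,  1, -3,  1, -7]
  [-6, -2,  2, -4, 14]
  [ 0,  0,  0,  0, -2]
x^5 + 10*x^4 + 40*x^3 + 80*x^2 + 80*x + 32

Expanding det(x·I − A) (e.g. by cofactor expansion or by noting that A is similar to its Jordan form J, which has the same characteristic polynomial as A) gives
  χ_A(x) = x^5 + 10*x^4 + 40*x^3 + 80*x^2 + 80*x + 32
which factors as (x + 2)^5. The eigenvalues (with algebraic multiplicities) are λ = -2 with multiplicity 5.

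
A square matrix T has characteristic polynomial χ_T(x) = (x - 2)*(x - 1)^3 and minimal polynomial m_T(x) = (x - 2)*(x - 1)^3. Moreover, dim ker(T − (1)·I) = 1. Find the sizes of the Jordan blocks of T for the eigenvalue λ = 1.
Block sizes for λ = 1: [3]

Step 1 — from the characteristic polynomial, algebraic multiplicity of λ = 1 is 3. From dim ker(T − (1)·I) = 1, there are exactly 1 Jordan blocks for λ = 1.
Step 2 — from the minimal polynomial, the factor (x − 1)^3 tells us the largest block for λ = 1 has size 3.
Step 3 — with total size 3, 1 blocks, and largest block 3, the block sizes (in nonincreasing order) are [3].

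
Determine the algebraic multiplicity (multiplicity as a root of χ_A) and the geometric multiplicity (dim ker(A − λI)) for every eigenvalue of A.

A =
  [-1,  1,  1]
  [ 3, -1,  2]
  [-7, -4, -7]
λ = -3: alg = 3, geom = 1

Step 1 — factor the characteristic polynomial to read off the algebraic multiplicities:
  χ_A(x) = (x + 3)^3

Step 2 — compute geometric multiplicities via the rank-nullity identity g(λ) = n − rank(A − λI):
  rank(A − (-3)·I) = 2, so dim ker(A − (-3)·I) = n − 2 = 1

Summary:
  λ = -3: algebraic multiplicity = 3, geometric multiplicity = 1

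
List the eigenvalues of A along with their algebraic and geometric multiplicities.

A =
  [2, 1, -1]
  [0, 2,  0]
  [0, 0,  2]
λ = 2: alg = 3, geom = 2

Step 1 — factor the characteristic polynomial to read off the algebraic multiplicities:
  χ_A(x) = (x - 2)^3

Step 2 — compute geometric multiplicities via the rank-nullity identity g(λ) = n − rank(A − λI):
  rank(A − (2)·I) = 1, so dim ker(A − (2)·I) = n − 1 = 2

Summary:
  λ = 2: algebraic multiplicity = 3, geometric multiplicity = 2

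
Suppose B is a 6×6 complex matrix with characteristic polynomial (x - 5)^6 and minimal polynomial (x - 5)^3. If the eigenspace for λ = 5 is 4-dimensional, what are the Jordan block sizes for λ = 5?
Block sizes for λ = 5: [3, 1, 1, 1]

Step 1 — from the characteristic polynomial, algebraic multiplicity of λ = 5 is 6. From dim ker(B − (5)·I) = 4, there are exactly 4 Jordan blocks for λ = 5.
Step 2 — from the minimal polynomial, the factor (x − 5)^3 tells us the largest block for λ = 5 has size 3.
Step 3 — with total size 6, 4 blocks, and largest block 3, the block sizes (in nonincreasing order) are [3, 1, 1, 1].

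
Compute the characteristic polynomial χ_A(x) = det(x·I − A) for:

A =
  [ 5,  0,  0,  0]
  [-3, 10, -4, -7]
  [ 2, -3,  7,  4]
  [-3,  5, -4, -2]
x^4 - 20*x^3 + 150*x^2 - 500*x + 625

Expanding det(x·I − A) (e.g. by cofactor expansion or by noting that A is similar to its Jordan form J, which has the same characteristic polynomial as A) gives
  χ_A(x) = x^4 - 20*x^3 + 150*x^2 - 500*x + 625
which factors as (x - 5)^4. The eigenvalues (with algebraic multiplicities) are λ = 5 with multiplicity 4.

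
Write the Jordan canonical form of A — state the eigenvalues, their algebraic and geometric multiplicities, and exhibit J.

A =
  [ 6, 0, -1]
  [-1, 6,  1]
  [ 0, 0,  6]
J_3(6)

The characteristic polynomial is
  det(x·I − A) = x^3 - 18*x^2 + 108*x - 216 = (x - 6)^3

Eigenvalues and multiplicities (the geometric multiplicity of λ is n − rank(A − λI), which equals the number of Jordan blocks for λ):
  λ = 6: algebraic multiplicity = 3, geometric multiplicity = 1

Determining the block sizes for each eigenvalue:
  λ = 6: one block (gm = 1), so the single block has size am = 3 → block sizes [3]

Assembling the blocks gives a Jordan form
J =
  [6, 1, 0]
  [0, 6, 1]
  [0, 0, 6]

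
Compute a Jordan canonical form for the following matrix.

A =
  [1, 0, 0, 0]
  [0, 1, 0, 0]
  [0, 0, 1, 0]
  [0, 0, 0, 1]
J_1(1) ⊕ J_1(1) ⊕ J_1(1) ⊕ J_1(1)

The characteristic polynomial is
  det(x·I − A) = x^4 - 4*x^3 + 6*x^2 - 4*x + 1 = (x - 1)^4

Eigenvalues and multiplicities (the geometric multiplicity of λ is n − rank(A − λI), which equals the number of Jordan blocks for λ):
  λ = 1: algebraic multiplicity = 4, geometric multiplicity = 4

Determining the block sizes for each eigenvalue:
  λ = 1: gm = am = 4, so every block has size 1 → block sizes [1, 1, 1, 1]

Assembling the blocks gives a Jordan form
J =
  [1, 0, 0, 0]
  [0, 1, 0, 0]
  [0, 0, 1, 0]
  [0, 0, 0, 1]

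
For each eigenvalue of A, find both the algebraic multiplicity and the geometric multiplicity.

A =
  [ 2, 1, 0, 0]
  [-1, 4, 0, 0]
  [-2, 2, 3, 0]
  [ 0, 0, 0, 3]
λ = 3: alg = 4, geom = 3

Step 1 — factor the characteristic polynomial to read off the algebraic multiplicities:
  χ_A(x) = (x - 3)^4

Step 2 — compute geometric multiplicities via the rank-nullity identity g(λ) = n − rank(A − λI):
  rank(A − (3)·I) = 1, so dim ker(A − (3)·I) = n − 1 = 3

Summary:
  λ = 3: algebraic multiplicity = 4, geometric multiplicity = 3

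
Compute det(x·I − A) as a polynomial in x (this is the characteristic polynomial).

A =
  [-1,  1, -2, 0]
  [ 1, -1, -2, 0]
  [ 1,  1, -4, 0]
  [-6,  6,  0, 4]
x^4 + 2*x^3 - 12*x^2 - 40*x - 32

Expanding det(x·I − A) (e.g. by cofactor expansion or by noting that A is similar to its Jordan form J, which has the same characteristic polynomial as A) gives
  χ_A(x) = x^4 + 2*x^3 - 12*x^2 - 40*x - 32
which factors as (x - 4)*(x + 2)^3. The eigenvalues (with algebraic multiplicities) are λ = -2 with multiplicity 3, λ = 4 with multiplicity 1.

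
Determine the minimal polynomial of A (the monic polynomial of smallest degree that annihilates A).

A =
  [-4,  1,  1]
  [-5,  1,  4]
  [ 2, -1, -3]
x^3 + 6*x^2 + 12*x + 8

The characteristic polynomial is χ_A(x) = (x + 2)^3, so the eigenvalues are known. The minimal polynomial is
  m_A(x) = Π_λ (x − λ)^{k_λ}
where k_λ is the size of the *largest* Jordan block for λ (equivalently, the smallest k with (A − λI)^k v = 0 for every generalised eigenvector v of λ).

  λ = -2: largest Jordan block has size 3, contributing (x + 2)^3

So m_A(x) = (x + 2)^3 = x^3 + 6*x^2 + 12*x + 8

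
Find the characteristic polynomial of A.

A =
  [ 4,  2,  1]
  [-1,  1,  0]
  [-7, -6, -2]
x^3 - 3*x^2 + 3*x - 1

Expanding det(x·I − A) (e.g. by cofactor expansion or by noting that A is similar to its Jordan form J, which has the same characteristic polynomial as A) gives
  χ_A(x) = x^3 - 3*x^2 + 3*x - 1
which factors as (x - 1)^3. The eigenvalues (with algebraic multiplicities) are λ = 1 with multiplicity 3.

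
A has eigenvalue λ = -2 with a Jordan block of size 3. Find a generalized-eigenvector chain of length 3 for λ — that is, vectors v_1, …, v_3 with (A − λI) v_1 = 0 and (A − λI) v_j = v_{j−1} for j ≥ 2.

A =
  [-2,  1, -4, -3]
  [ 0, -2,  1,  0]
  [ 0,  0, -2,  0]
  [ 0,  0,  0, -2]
A Jordan chain for λ = -2 of length 3:
v_1 = (1, 0, 0, 0)ᵀ
v_2 = (-4, 1, 0, 0)ᵀ
v_3 = (0, 0, 1, 0)ᵀ

Let N = A − (-2)·I. We want v_3 with N^3 v_3 = 0 but N^2 v_3 ≠ 0; then v_{j-1} := N · v_j for j = 3, …, 2.

Pick v_3 = (0, 0, 1, 0)ᵀ.
Then v_2 = N · v_3 = (-4, 1, 0, 0)ᵀ.
Then v_1 = N · v_2 = (1, 0, 0, 0)ᵀ.

Sanity check: (A − (-2)·I) v_1 = (0, 0, 0, 0)ᵀ = 0. ✓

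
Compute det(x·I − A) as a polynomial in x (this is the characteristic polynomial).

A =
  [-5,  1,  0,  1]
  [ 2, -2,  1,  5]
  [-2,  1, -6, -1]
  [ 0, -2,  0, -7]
x^4 + 20*x^3 + 150*x^2 + 500*x + 625

Expanding det(x·I − A) (e.g. by cofactor expansion or by noting that A is similar to its Jordan form J, which has the same characteristic polynomial as A) gives
  χ_A(x) = x^4 + 20*x^3 + 150*x^2 + 500*x + 625
which factors as (x + 5)^4. The eigenvalues (with algebraic multiplicities) are λ = -5 with multiplicity 4.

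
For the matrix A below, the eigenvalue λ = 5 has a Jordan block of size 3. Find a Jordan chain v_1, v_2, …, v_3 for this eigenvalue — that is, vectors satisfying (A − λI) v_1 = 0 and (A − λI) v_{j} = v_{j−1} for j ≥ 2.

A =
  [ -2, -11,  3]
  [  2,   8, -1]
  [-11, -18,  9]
A Jordan chain for λ = 5 of length 3:
v_1 = (-6, 3, -3)ᵀ
v_2 = (-7, 2, -11)ᵀ
v_3 = (1, 0, 0)ᵀ

Let N = A − (5)·I. We want v_3 with N^3 v_3 = 0 but N^2 v_3 ≠ 0; then v_{j-1} := N · v_j for j = 3, …, 2.

Pick v_3 = (1, 0, 0)ᵀ.
Then v_2 = N · v_3 = (-7, 2, -11)ᵀ.
Then v_1 = N · v_2 = (-6, 3, -3)ᵀ.

Sanity check: (A − (5)·I) v_1 = (0, 0, 0)ᵀ = 0. ✓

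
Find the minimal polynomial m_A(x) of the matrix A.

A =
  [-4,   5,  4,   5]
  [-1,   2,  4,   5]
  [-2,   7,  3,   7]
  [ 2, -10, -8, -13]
x^3 + 9*x^2 + 27*x + 27

The characteristic polynomial is χ_A(x) = (x + 3)^4, so the eigenvalues are known. The minimal polynomial is
  m_A(x) = Π_λ (x − λ)^{k_λ}
where k_λ is the size of the *largest* Jordan block for λ (equivalently, the smallest k with (A − λI)^k v = 0 for every generalised eigenvector v of λ).

  λ = -3: largest Jordan block has size 3, contributing (x + 3)^3

So m_A(x) = (x + 3)^3 = x^3 + 9*x^2 + 27*x + 27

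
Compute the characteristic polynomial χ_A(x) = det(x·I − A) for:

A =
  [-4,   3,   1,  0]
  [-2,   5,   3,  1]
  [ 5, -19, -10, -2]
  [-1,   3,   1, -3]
x^4 + 12*x^3 + 54*x^2 + 108*x + 81

Expanding det(x·I − A) (e.g. by cofactor expansion or by noting that A is similar to its Jordan form J, which has the same characteristic polynomial as A) gives
  χ_A(x) = x^4 + 12*x^3 + 54*x^2 + 108*x + 81
which factors as (x + 3)^4. The eigenvalues (with algebraic multiplicities) are λ = -3 with multiplicity 4.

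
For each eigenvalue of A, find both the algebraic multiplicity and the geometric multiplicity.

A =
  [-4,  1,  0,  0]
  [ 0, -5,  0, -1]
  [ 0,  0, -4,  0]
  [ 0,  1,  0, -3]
λ = -4: alg = 4, geom = 2

Step 1 — factor the characteristic polynomial to read off the algebraic multiplicities:
  χ_A(x) = (x + 4)^4

Step 2 — compute geometric multiplicities via the rank-nullity identity g(λ) = n − rank(A − λI):
  rank(A − (-4)·I) = 2, so dim ker(A − (-4)·I) = n − 2 = 2

Summary:
  λ = -4: algebraic multiplicity = 4, geometric multiplicity = 2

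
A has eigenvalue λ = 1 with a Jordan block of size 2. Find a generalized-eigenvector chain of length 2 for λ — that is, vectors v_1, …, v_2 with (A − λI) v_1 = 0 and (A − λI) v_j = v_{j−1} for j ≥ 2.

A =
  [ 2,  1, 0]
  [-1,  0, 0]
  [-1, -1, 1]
A Jordan chain for λ = 1 of length 2:
v_1 = (1, -1, -1)ᵀ
v_2 = (1, 0, 0)ᵀ

Let N = A − (1)·I. We want v_2 with N^2 v_2 = 0 but N^1 v_2 ≠ 0; then v_{j-1} := N · v_j for j = 2, …, 2.

Pick v_2 = (1, 0, 0)ᵀ.
Then v_1 = N · v_2 = (1, -1, -1)ᵀ.

Sanity check: (A − (1)·I) v_1 = (0, 0, 0)ᵀ = 0. ✓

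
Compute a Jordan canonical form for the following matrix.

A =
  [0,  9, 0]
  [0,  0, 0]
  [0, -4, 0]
J_2(0) ⊕ J_1(0)

The characteristic polynomial is
  det(x·I − A) = x^3

Eigenvalues and multiplicities (the geometric multiplicity of λ is n − rank(A − λI), which equals the number of Jordan blocks for λ):
  λ = 0: algebraic multiplicity = 3, geometric multiplicity = 2

Determining the block sizes for each eigenvalue:
  λ = 0: 2 blocks summing to 3 forces exactly one block of size 2 and the rest size 1 → block sizes [2, 1]

Assembling the blocks gives a Jordan form
J =
  [0, 1, 0]
  [0, 0, 0]
  [0, 0, 0]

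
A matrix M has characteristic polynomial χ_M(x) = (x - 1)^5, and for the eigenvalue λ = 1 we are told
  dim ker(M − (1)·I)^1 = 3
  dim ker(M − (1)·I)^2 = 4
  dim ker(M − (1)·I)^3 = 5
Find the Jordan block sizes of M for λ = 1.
Block sizes for λ = 1: [3, 1, 1]

From the dimensions of kernels of powers, the number of Jordan blocks of size at least j is d_j − d_{j−1} where d_j = dim ker(N^j) (with d_0 = 0). Computing the differences gives [3, 1, 1].
The number of blocks of size exactly k is (#blocks of size ≥ k) − (#blocks of size ≥ k + 1), so the partition is: 2 block(s) of size 1, 1 block(s) of size 3.
In nonincreasing order the block sizes are [3, 1, 1].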